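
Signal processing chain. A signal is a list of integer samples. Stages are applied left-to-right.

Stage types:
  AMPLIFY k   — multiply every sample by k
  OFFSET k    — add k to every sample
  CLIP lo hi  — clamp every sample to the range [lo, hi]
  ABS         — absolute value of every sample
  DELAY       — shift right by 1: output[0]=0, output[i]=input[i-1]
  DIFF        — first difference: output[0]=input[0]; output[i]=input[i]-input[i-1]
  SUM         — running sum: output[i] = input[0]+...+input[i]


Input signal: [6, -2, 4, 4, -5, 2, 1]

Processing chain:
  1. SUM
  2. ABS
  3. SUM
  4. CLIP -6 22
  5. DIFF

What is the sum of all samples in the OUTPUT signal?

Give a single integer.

Input: [6, -2, 4, 4, -5, 2, 1]
Stage 1 (SUM): sum[0..0]=6, sum[0..1]=4, sum[0..2]=8, sum[0..3]=12, sum[0..4]=7, sum[0..5]=9, sum[0..6]=10 -> [6, 4, 8, 12, 7, 9, 10]
Stage 2 (ABS): |6|=6, |4|=4, |8|=8, |12|=12, |7|=7, |9|=9, |10|=10 -> [6, 4, 8, 12, 7, 9, 10]
Stage 3 (SUM): sum[0..0]=6, sum[0..1]=10, sum[0..2]=18, sum[0..3]=30, sum[0..4]=37, sum[0..5]=46, sum[0..6]=56 -> [6, 10, 18, 30, 37, 46, 56]
Stage 4 (CLIP -6 22): clip(6,-6,22)=6, clip(10,-6,22)=10, clip(18,-6,22)=18, clip(30,-6,22)=22, clip(37,-6,22)=22, clip(46,-6,22)=22, clip(56,-6,22)=22 -> [6, 10, 18, 22, 22, 22, 22]
Stage 5 (DIFF): s[0]=6, 10-6=4, 18-10=8, 22-18=4, 22-22=0, 22-22=0, 22-22=0 -> [6, 4, 8, 4, 0, 0, 0]
Output sum: 22

Answer: 22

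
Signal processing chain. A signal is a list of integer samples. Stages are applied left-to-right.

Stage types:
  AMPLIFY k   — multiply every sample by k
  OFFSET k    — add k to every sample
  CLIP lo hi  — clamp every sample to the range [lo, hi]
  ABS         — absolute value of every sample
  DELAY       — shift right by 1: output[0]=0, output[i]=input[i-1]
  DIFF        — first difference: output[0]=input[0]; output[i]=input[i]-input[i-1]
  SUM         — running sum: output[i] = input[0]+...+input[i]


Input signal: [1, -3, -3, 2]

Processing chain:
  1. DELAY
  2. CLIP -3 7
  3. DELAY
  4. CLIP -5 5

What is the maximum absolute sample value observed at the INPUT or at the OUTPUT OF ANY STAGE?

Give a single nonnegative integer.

Answer: 3

Derivation:
Input: [1, -3, -3, 2] (max |s|=3)
Stage 1 (DELAY): [0, 1, -3, -3] = [0, 1, -3, -3] -> [0, 1, -3, -3] (max |s|=3)
Stage 2 (CLIP -3 7): clip(0,-3,7)=0, clip(1,-3,7)=1, clip(-3,-3,7)=-3, clip(-3,-3,7)=-3 -> [0, 1, -3, -3] (max |s|=3)
Stage 3 (DELAY): [0, 0, 1, -3] = [0, 0, 1, -3] -> [0, 0, 1, -3] (max |s|=3)
Stage 4 (CLIP -5 5): clip(0,-5,5)=0, clip(0,-5,5)=0, clip(1,-5,5)=1, clip(-3,-5,5)=-3 -> [0, 0, 1, -3] (max |s|=3)
Overall max amplitude: 3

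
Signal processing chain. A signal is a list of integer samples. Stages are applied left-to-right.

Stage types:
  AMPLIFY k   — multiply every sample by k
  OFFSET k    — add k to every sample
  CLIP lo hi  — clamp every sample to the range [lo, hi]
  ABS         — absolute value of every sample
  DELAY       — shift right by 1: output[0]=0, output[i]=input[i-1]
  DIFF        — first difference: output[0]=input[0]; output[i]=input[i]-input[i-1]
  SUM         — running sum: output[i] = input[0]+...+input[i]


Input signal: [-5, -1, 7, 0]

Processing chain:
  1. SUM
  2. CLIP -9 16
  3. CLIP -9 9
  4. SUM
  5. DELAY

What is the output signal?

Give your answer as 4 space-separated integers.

Answer: 0 -5 -11 -10

Derivation:
Input: [-5, -1, 7, 0]
Stage 1 (SUM): sum[0..0]=-5, sum[0..1]=-6, sum[0..2]=1, sum[0..3]=1 -> [-5, -6, 1, 1]
Stage 2 (CLIP -9 16): clip(-5,-9,16)=-5, clip(-6,-9,16)=-6, clip(1,-9,16)=1, clip(1,-9,16)=1 -> [-5, -6, 1, 1]
Stage 3 (CLIP -9 9): clip(-5,-9,9)=-5, clip(-6,-9,9)=-6, clip(1,-9,9)=1, clip(1,-9,9)=1 -> [-5, -6, 1, 1]
Stage 4 (SUM): sum[0..0]=-5, sum[0..1]=-11, sum[0..2]=-10, sum[0..3]=-9 -> [-5, -11, -10, -9]
Stage 5 (DELAY): [0, -5, -11, -10] = [0, -5, -11, -10] -> [0, -5, -11, -10]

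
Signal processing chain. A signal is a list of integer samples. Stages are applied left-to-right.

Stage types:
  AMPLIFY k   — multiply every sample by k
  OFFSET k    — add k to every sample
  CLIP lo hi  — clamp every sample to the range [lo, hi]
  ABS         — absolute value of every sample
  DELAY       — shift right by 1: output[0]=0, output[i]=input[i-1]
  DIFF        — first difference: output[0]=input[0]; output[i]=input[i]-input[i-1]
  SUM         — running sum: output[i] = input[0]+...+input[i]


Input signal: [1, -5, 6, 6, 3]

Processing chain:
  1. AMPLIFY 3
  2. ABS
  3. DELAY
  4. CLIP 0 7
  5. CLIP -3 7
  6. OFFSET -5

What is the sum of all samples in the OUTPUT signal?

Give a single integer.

Answer: -1

Derivation:
Input: [1, -5, 6, 6, 3]
Stage 1 (AMPLIFY 3): 1*3=3, -5*3=-15, 6*3=18, 6*3=18, 3*3=9 -> [3, -15, 18, 18, 9]
Stage 2 (ABS): |3|=3, |-15|=15, |18|=18, |18|=18, |9|=9 -> [3, 15, 18, 18, 9]
Stage 3 (DELAY): [0, 3, 15, 18, 18] = [0, 3, 15, 18, 18] -> [0, 3, 15, 18, 18]
Stage 4 (CLIP 0 7): clip(0,0,7)=0, clip(3,0,7)=3, clip(15,0,7)=7, clip(18,0,7)=7, clip(18,0,7)=7 -> [0, 3, 7, 7, 7]
Stage 5 (CLIP -3 7): clip(0,-3,7)=0, clip(3,-3,7)=3, clip(7,-3,7)=7, clip(7,-3,7)=7, clip(7,-3,7)=7 -> [0, 3, 7, 7, 7]
Stage 6 (OFFSET -5): 0+-5=-5, 3+-5=-2, 7+-5=2, 7+-5=2, 7+-5=2 -> [-5, -2, 2, 2, 2]
Output sum: -1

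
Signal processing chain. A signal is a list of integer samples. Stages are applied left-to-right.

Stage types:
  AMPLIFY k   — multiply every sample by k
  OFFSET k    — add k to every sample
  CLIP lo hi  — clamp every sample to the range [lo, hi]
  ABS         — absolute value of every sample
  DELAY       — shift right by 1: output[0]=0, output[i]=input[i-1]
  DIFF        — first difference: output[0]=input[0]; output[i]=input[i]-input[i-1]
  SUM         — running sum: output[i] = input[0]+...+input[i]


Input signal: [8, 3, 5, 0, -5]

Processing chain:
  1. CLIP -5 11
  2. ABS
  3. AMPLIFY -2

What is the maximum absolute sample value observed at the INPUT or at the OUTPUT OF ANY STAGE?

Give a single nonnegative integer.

Input: [8, 3, 5, 0, -5] (max |s|=8)
Stage 1 (CLIP -5 11): clip(8,-5,11)=8, clip(3,-5,11)=3, clip(5,-5,11)=5, clip(0,-5,11)=0, clip(-5,-5,11)=-5 -> [8, 3, 5, 0, -5] (max |s|=8)
Stage 2 (ABS): |8|=8, |3|=3, |5|=5, |0|=0, |-5|=5 -> [8, 3, 5, 0, 5] (max |s|=8)
Stage 3 (AMPLIFY -2): 8*-2=-16, 3*-2=-6, 5*-2=-10, 0*-2=0, 5*-2=-10 -> [-16, -6, -10, 0, -10] (max |s|=16)
Overall max amplitude: 16

Answer: 16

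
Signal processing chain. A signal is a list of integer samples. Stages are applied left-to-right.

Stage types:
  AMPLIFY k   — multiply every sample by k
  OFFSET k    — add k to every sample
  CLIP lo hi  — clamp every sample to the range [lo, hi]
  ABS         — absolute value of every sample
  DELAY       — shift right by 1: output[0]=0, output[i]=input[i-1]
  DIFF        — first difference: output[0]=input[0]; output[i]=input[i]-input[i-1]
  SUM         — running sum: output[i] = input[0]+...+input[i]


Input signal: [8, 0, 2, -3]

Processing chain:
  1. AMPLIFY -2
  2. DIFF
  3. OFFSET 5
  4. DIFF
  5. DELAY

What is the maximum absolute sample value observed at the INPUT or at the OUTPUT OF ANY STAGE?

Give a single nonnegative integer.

Answer: 32

Derivation:
Input: [8, 0, 2, -3] (max |s|=8)
Stage 1 (AMPLIFY -2): 8*-2=-16, 0*-2=0, 2*-2=-4, -3*-2=6 -> [-16, 0, -4, 6] (max |s|=16)
Stage 2 (DIFF): s[0]=-16, 0--16=16, -4-0=-4, 6--4=10 -> [-16, 16, -4, 10] (max |s|=16)
Stage 3 (OFFSET 5): -16+5=-11, 16+5=21, -4+5=1, 10+5=15 -> [-11, 21, 1, 15] (max |s|=21)
Stage 4 (DIFF): s[0]=-11, 21--11=32, 1-21=-20, 15-1=14 -> [-11, 32, -20, 14] (max |s|=32)
Stage 5 (DELAY): [0, -11, 32, -20] = [0, -11, 32, -20] -> [0, -11, 32, -20] (max |s|=32)
Overall max amplitude: 32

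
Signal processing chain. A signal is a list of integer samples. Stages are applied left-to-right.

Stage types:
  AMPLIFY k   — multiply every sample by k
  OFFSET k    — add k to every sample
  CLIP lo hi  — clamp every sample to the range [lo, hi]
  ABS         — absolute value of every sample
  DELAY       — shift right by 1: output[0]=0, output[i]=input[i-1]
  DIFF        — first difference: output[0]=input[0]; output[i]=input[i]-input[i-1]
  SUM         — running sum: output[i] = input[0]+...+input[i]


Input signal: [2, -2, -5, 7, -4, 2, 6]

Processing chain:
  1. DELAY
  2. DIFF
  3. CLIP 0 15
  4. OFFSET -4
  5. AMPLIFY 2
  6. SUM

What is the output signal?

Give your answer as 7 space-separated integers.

Answer: -8 -12 -20 -28 -12 -20 -16

Derivation:
Input: [2, -2, -5, 7, -4, 2, 6]
Stage 1 (DELAY): [0, 2, -2, -5, 7, -4, 2] = [0, 2, -2, -5, 7, -4, 2] -> [0, 2, -2, -5, 7, -4, 2]
Stage 2 (DIFF): s[0]=0, 2-0=2, -2-2=-4, -5--2=-3, 7--5=12, -4-7=-11, 2--4=6 -> [0, 2, -4, -3, 12, -11, 6]
Stage 3 (CLIP 0 15): clip(0,0,15)=0, clip(2,0,15)=2, clip(-4,0,15)=0, clip(-3,0,15)=0, clip(12,0,15)=12, clip(-11,0,15)=0, clip(6,0,15)=6 -> [0, 2, 0, 0, 12, 0, 6]
Stage 4 (OFFSET -4): 0+-4=-4, 2+-4=-2, 0+-4=-4, 0+-4=-4, 12+-4=8, 0+-4=-4, 6+-4=2 -> [-4, -2, -4, -4, 8, -4, 2]
Stage 5 (AMPLIFY 2): -4*2=-8, -2*2=-4, -4*2=-8, -4*2=-8, 8*2=16, -4*2=-8, 2*2=4 -> [-8, -4, -8, -8, 16, -8, 4]
Stage 6 (SUM): sum[0..0]=-8, sum[0..1]=-12, sum[0..2]=-20, sum[0..3]=-28, sum[0..4]=-12, sum[0..5]=-20, sum[0..6]=-16 -> [-8, -12, -20, -28, -12, -20, -16]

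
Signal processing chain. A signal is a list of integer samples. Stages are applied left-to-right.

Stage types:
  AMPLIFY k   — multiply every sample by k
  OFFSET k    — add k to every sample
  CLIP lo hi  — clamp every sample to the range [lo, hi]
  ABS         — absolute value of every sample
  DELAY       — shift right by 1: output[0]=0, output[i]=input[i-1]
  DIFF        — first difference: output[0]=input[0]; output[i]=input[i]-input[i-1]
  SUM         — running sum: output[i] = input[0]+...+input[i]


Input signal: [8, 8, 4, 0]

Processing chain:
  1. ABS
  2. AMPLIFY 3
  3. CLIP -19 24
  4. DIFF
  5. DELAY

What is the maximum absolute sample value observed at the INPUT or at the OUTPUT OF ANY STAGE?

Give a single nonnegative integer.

Answer: 24

Derivation:
Input: [8, 8, 4, 0] (max |s|=8)
Stage 1 (ABS): |8|=8, |8|=8, |4|=4, |0|=0 -> [8, 8, 4, 0] (max |s|=8)
Stage 2 (AMPLIFY 3): 8*3=24, 8*3=24, 4*3=12, 0*3=0 -> [24, 24, 12, 0] (max |s|=24)
Stage 3 (CLIP -19 24): clip(24,-19,24)=24, clip(24,-19,24)=24, clip(12,-19,24)=12, clip(0,-19,24)=0 -> [24, 24, 12, 0] (max |s|=24)
Stage 4 (DIFF): s[0]=24, 24-24=0, 12-24=-12, 0-12=-12 -> [24, 0, -12, -12] (max |s|=24)
Stage 5 (DELAY): [0, 24, 0, -12] = [0, 24, 0, -12] -> [0, 24, 0, -12] (max |s|=24)
Overall max amplitude: 24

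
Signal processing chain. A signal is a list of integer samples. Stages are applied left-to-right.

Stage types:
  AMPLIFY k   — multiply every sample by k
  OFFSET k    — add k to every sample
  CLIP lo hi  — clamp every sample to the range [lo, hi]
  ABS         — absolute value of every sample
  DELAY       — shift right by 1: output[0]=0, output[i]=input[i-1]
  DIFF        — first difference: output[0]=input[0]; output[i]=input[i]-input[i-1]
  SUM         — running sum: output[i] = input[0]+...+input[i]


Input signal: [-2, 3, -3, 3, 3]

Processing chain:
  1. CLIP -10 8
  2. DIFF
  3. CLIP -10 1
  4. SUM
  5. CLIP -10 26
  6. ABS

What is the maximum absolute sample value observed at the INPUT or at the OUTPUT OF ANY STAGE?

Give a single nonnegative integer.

Input: [-2, 3, -3, 3, 3] (max |s|=3)
Stage 1 (CLIP -10 8): clip(-2,-10,8)=-2, clip(3,-10,8)=3, clip(-3,-10,8)=-3, clip(3,-10,8)=3, clip(3,-10,8)=3 -> [-2, 3, -3, 3, 3] (max |s|=3)
Stage 2 (DIFF): s[0]=-2, 3--2=5, -3-3=-6, 3--3=6, 3-3=0 -> [-2, 5, -6, 6, 0] (max |s|=6)
Stage 3 (CLIP -10 1): clip(-2,-10,1)=-2, clip(5,-10,1)=1, clip(-6,-10,1)=-6, clip(6,-10,1)=1, clip(0,-10,1)=0 -> [-2, 1, -6, 1, 0] (max |s|=6)
Stage 4 (SUM): sum[0..0]=-2, sum[0..1]=-1, sum[0..2]=-7, sum[0..3]=-6, sum[0..4]=-6 -> [-2, -1, -7, -6, -6] (max |s|=7)
Stage 5 (CLIP -10 26): clip(-2,-10,26)=-2, clip(-1,-10,26)=-1, clip(-7,-10,26)=-7, clip(-6,-10,26)=-6, clip(-6,-10,26)=-6 -> [-2, -1, -7, -6, -6] (max |s|=7)
Stage 6 (ABS): |-2|=2, |-1|=1, |-7|=7, |-6|=6, |-6|=6 -> [2, 1, 7, 6, 6] (max |s|=7)
Overall max amplitude: 7

Answer: 7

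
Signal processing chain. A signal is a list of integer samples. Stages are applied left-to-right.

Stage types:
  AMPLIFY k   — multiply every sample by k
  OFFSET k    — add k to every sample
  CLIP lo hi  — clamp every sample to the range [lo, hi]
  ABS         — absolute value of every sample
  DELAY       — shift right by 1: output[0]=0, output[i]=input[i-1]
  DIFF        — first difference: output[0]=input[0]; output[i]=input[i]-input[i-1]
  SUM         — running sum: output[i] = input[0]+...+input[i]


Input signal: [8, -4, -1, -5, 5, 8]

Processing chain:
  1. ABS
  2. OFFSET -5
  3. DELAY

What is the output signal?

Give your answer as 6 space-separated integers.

Answer: 0 3 -1 -4 0 0

Derivation:
Input: [8, -4, -1, -5, 5, 8]
Stage 1 (ABS): |8|=8, |-4|=4, |-1|=1, |-5|=5, |5|=5, |8|=8 -> [8, 4, 1, 5, 5, 8]
Stage 2 (OFFSET -5): 8+-5=3, 4+-5=-1, 1+-5=-4, 5+-5=0, 5+-5=0, 8+-5=3 -> [3, -1, -4, 0, 0, 3]
Stage 3 (DELAY): [0, 3, -1, -4, 0, 0] = [0, 3, -1, -4, 0, 0] -> [0, 3, -1, -4, 0, 0]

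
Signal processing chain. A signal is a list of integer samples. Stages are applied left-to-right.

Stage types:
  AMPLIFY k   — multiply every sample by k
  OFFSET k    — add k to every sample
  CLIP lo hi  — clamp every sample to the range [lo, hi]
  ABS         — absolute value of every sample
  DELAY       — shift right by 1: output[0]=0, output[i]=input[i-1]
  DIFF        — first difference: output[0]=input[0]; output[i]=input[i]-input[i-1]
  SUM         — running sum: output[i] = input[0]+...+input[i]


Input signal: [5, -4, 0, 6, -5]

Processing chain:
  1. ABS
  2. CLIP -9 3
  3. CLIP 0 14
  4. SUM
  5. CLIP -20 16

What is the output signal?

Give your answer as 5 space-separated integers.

Input: [5, -4, 0, 6, -5]
Stage 1 (ABS): |5|=5, |-4|=4, |0|=0, |6|=6, |-5|=5 -> [5, 4, 0, 6, 5]
Stage 2 (CLIP -9 3): clip(5,-9,3)=3, clip(4,-9,3)=3, clip(0,-9,3)=0, clip(6,-9,3)=3, clip(5,-9,3)=3 -> [3, 3, 0, 3, 3]
Stage 3 (CLIP 0 14): clip(3,0,14)=3, clip(3,0,14)=3, clip(0,0,14)=0, clip(3,0,14)=3, clip(3,0,14)=3 -> [3, 3, 0, 3, 3]
Stage 4 (SUM): sum[0..0]=3, sum[0..1]=6, sum[0..2]=6, sum[0..3]=9, sum[0..4]=12 -> [3, 6, 6, 9, 12]
Stage 5 (CLIP -20 16): clip(3,-20,16)=3, clip(6,-20,16)=6, clip(6,-20,16)=6, clip(9,-20,16)=9, clip(12,-20,16)=12 -> [3, 6, 6, 9, 12]

Answer: 3 6 6 9 12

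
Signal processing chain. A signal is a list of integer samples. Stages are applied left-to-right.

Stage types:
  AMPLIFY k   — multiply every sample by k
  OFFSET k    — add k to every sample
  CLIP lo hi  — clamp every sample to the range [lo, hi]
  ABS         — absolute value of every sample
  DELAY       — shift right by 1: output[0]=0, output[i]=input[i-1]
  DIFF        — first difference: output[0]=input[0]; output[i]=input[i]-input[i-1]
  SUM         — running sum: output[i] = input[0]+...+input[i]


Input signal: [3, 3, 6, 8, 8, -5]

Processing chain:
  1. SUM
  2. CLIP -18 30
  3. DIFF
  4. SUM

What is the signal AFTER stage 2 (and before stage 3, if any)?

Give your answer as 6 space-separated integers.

Answer: 3 6 12 20 28 23

Derivation:
Input: [3, 3, 6, 8, 8, -5]
Stage 1 (SUM): sum[0..0]=3, sum[0..1]=6, sum[0..2]=12, sum[0..3]=20, sum[0..4]=28, sum[0..5]=23 -> [3, 6, 12, 20, 28, 23]
Stage 2 (CLIP -18 30): clip(3,-18,30)=3, clip(6,-18,30)=6, clip(12,-18,30)=12, clip(20,-18,30)=20, clip(28,-18,30)=28, clip(23,-18,30)=23 -> [3, 6, 12, 20, 28, 23]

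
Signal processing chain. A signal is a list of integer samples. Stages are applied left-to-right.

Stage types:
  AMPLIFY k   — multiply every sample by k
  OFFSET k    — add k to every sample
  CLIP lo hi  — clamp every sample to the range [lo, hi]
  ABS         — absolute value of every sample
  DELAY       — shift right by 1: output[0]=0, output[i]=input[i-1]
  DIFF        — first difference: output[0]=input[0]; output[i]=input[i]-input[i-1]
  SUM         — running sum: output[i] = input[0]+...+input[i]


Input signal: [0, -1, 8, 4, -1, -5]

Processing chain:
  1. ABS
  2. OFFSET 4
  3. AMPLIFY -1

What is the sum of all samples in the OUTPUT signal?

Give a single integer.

Answer: -43

Derivation:
Input: [0, -1, 8, 4, -1, -5]
Stage 1 (ABS): |0|=0, |-1|=1, |8|=8, |4|=4, |-1|=1, |-5|=5 -> [0, 1, 8, 4, 1, 5]
Stage 2 (OFFSET 4): 0+4=4, 1+4=5, 8+4=12, 4+4=8, 1+4=5, 5+4=9 -> [4, 5, 12, 8, 5, 9]
Stage 3 (AMPLIFY -1): 4*-1=-4, 5*-1=-5, 12*-1=-12, 8*-1=-8, 5*-1=-5, 9*-1=-9 -> [-4, -5, -12, -8, -5, -9]
Output sum: -43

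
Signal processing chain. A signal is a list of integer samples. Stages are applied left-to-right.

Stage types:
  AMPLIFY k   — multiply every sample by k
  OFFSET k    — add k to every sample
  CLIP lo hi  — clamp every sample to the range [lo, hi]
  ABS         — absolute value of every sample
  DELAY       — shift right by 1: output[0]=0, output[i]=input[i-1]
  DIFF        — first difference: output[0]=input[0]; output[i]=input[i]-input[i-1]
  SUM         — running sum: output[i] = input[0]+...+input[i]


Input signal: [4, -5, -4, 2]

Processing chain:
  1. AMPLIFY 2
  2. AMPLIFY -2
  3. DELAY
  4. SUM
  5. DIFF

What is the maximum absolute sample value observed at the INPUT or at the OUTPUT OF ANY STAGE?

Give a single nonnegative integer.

Answer: 20

Derivation:
Input: [4, -5, -4, 2] (max |s|=5)
Stage 1 (AMPLIFY 2): 4*2=8, -5*2=-10, -4*2=-8, 2*2=4 -> [8, -10, -8, 4] (max |s|=10)
Stage 2 (AMPLIFY -2): 8*-2=-16, -10*-2=20, -8*-2=16, 4*-2=-8 -> [-16, 20, 16, -8] (max |s|=20)
Stage 3 (DELAY): [0, -16, 20, 16] = [0, -16, 20, 16] -> [0, -16, 20, 16] (max |s|=20)
Stage 4 (SUM): sum[0..0]=0, sum[0..1]=-16, sum[0..2]=4, sum[0..3]=20 -> [0, -16, 4, 20] (max |s|=20)
Stage 5 (DIFF): s[0]=0, -16-0=-16, 4--16=20, 20-4=16 -> [0, -16, 20, 16] (max |s|=20)
Overall max amplitude: 20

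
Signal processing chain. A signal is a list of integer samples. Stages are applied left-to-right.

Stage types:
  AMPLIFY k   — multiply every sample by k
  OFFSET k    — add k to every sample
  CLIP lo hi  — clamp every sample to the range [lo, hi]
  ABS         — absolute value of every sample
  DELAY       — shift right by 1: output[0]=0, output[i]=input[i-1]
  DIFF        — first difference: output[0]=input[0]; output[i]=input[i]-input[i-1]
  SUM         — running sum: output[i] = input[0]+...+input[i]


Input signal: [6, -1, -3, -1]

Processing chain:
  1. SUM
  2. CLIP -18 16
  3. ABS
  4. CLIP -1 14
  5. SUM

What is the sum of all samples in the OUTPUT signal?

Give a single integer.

Input: [6, -1, -3, -1]
Stage 1 (SUM): sum[0..0]=6, sum[0..1]=5, sum[0..2]=2, sum[0..3]=1 -> [6, 5, 2, 1]
Stage 2 (CLIP -18 16): clip(6,-18,16)=6, clip(5,-18,16)=5, clip(2,-18,16)=2, clip(1,-18,16)=1 -> [6, 5, 2, 1]
Stage 3 (ABS): |6|=6, |5|=5, |2|=2, |1|=1 -> [6, 5, 2, 1]
Stage 4 (CLIP -1 14): clip(6,-1,14)=6, clip(5,-1,14)=5, clip(2,-1,14)=2, clip(1,-1,14)=1 -> [6, 5, 2, 1]
Stage 5 (SUM): sum[0..0]=6, sum[0..1]=11, sum[0..2]=13, sum[0..3]=14 -> [6, 11, 13, 14]
Output sum: 44

Answer: 44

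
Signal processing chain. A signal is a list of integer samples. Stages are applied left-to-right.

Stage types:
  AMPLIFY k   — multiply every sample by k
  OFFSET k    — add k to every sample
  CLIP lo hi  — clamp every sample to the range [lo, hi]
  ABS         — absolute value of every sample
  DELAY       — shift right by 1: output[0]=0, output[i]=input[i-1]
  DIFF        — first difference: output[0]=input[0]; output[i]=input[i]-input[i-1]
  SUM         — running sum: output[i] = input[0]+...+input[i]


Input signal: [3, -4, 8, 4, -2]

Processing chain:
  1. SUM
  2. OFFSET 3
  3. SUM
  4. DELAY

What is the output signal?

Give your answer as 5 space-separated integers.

Input: [3, -4, 8, 4, -2]
Stage 1 (SUM): sum[0..0]=3, sum[0..1]=-1, sum[0..2]=7, sum[0..3]=11, sum[0..4]=9 -> [3, -1, 7, 11, 9]
Stage 2 (OFFSET 3): 3+3=6, -1+3=2, 7+3=10, 11+3=14, 9+3=12 -> [6, 2, 10, 14, 12]
Stage 3 (SUM): sum[0..0]=6, sum[0..1]=8, sum[0..2]=18, sum[0..3]=32, sum[0..4]=44 -> [6, 8, 18, 32, 44]
Stage 4 (DELAY): [0, 6, 8, 18, 32] = [0, 6, 8, 18, 32] -> [0, 6, 8, 18, 32]

Answer: 0 6 8 18 32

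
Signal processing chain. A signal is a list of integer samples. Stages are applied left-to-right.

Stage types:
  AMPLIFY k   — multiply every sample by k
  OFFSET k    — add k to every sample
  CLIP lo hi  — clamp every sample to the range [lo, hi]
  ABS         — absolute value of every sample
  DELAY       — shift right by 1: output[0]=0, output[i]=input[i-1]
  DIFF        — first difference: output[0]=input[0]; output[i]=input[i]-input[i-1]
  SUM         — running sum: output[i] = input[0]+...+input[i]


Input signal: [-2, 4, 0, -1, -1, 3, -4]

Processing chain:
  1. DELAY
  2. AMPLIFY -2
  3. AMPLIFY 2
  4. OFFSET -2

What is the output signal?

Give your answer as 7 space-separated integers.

Answer: -2 6 -18 -2 2 2 -14

Derivation:
Input: [-2, 4, 0, -1, -1, 3, -4]
Stage 1 (DELAY): [0, -2, 4, 0, -1, -1, 3] = [0, -2, 4, 0, -1, -1, 3] -> [0, -2, 4, 0, -1, -1, 3]
Stage 2 (AMPLIFY -2): 0*-2=0, -2*-2=4, 4*-2=-8, 0*-2=0, -1*-2=2, -1*-2=2, 3*-2=-6 -> [0, 4, -8, 0, 2, 2, -6]
Stage 3 (AMPLIFY 2): 0*2=0, 4*2=8, -8*2=-16, 0*2=0, 2*2=4, 2*2=4, -6*2=-12 -> [0, 8, -16, 0, 4, 4, -12]
Stage 4 (OFFSET -2): 0+-2=-2, 8+-2=6, -16+-2=-18, 0+-2=-2, 4+-2=2, 4+-2=2, -12+-2=-14 -> [-2, 6, -18, -2, 2, 2, -14]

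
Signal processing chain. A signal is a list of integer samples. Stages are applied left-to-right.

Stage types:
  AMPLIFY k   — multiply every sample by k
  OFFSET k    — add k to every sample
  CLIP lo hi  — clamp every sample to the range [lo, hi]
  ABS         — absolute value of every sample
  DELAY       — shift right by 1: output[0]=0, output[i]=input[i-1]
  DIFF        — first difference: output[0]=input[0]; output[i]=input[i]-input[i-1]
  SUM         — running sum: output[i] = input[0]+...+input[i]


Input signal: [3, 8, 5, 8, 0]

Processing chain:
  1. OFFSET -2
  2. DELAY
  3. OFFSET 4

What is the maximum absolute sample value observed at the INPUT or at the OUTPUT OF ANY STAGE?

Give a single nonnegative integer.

Input: [3, 8, 5, 8, 0] (max |s|=8)
Stage 1 (OFFSET -2): 3+-2=1, 8+-2=6, 5+-2=3, 8+-2=6, 0+-2=-2 -> [1, 6, 3, 6, -2] (max |s|=6)
Stage 2 (DELAY): [0, 1, 6, 3, 6] = [0, 1, 6, 3, 6] -> [0, 1, 6, 3, 6] (max |s|=6)
Stage 3 (OFFSET 4): 0+4=4, 1+4=5, 6+4=10, 3+4=7, 6+4=10 -> [4, 5, 10, 7, 10] (max |s|=10)
Overall max amplitude: 10

Answer: 10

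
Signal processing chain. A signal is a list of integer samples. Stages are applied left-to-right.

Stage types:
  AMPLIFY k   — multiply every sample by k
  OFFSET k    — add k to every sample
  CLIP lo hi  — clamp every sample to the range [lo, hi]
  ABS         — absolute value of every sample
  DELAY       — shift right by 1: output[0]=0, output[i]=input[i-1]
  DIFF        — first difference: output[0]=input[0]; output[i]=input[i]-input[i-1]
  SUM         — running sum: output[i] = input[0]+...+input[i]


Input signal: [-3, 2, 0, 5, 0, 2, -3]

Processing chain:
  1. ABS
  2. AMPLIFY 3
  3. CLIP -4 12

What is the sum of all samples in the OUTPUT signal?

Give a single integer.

Input: [-3, 2, 0, 5, 0, 2, -3]
Stage 1 (ABS): |-3|=3, |2|=2, |0|=0, |5|=5, |0|=0, |2|=2, |-3|=3 -> [3, 2, 0, 5, 0, 2, 3]
Stage 2 (AMPLIFY 3): 3*3=9, 2*3=6, 0*3=0, 5*3=15, 0*3=0, 2*3=6, 3*3=9 -> [9, 6, 0, 15, 0, 6, 9]
Stage 3 (CLIP -4 12): clip(9,-4,12)=9, clip(6,-4,12)=6, clip(0,-4,12)=0, clip(15,-4,12)=12, clip(0,-4,12)=0, clip(6,-4,12)=6, clip(9,-4,12)=9 -> [9, 6, 0, 12, 0, 6, 9]
Output sum: 42

Answer: 42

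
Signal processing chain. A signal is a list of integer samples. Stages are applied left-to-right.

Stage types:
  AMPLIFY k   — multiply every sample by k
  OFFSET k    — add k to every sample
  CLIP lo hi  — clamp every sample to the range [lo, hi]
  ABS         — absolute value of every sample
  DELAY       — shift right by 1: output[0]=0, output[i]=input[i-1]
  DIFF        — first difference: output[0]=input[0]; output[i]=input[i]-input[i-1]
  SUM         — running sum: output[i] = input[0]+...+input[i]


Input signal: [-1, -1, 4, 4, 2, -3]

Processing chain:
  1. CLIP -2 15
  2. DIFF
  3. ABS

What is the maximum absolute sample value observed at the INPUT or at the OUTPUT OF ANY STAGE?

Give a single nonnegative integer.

Input: [-1, -1, 4, 4, 2, -3] (max |s|=4)
Stage 1 (CLIP -2 15): clip(-1,-2,15)=-1, clip(-1,-2,15)=-1, clip(4,-2,15)=4, clip(4,-2,15)=4, clip(2,-2,15)=2, clip(-3,-2,15)=-2 -> [-1, -1, 4, 4, 2, -2] (max |s|=4)
Stage 2 (DIFF): s[0]=-1, -1--1=0, 4--1=5, 4-4=0, 2-4=-2, -2-2=-4 -> [-1, 0, 5, 0, -2, -4] (max |s|=5)
Stage 3 (ABS): |-1|=1, |0|=0, |5|=5, |0|=0, |-2|=2, |-4|=4 -> [1, 0, 5, 0, 2, 4] (max |s|=5)
Overall max amplitude: 5

Answer: 5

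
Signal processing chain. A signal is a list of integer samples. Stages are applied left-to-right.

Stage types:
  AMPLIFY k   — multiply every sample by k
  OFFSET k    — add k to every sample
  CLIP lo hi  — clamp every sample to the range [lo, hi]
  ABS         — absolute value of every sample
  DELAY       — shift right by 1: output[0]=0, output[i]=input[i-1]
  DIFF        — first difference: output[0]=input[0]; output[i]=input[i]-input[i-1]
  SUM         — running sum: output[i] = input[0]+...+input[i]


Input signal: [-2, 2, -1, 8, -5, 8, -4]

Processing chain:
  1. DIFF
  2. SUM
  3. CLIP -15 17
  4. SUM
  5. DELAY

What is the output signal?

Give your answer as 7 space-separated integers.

Input: [-2, 2, -1, 8, -5, 8, -4]
Stage 1 (DIFF): s[0]=-2, 2--2=4, -1-2=-3, 8--1=9, -5-8=-13, 8--5=13, -4-8=-12 -> [-2, 4, -3, 9, -13, 13, -12]
Stage 2 (SUM): sum[0..0]=-2, sum[0..1]=2, sum[0..2]=-1, sum[0..3]=8, sum[0..4]=-5, sum[0..5]=8, sum[0..6]=-4 -> [-2, 2, -1, 8, -5, 8, -4]
Stage 3 (CLIP -15 17): clip(-2,-15,17)=-2, clip(2,-15,17)=2, clip(-1,-15,17)=-1, clip(8,-15,17)=8, clip(-5,-15,17)=-5, clip(8,-15,17)=8, clip(-4,-15,17)=-4 -> [-2, 2, -1, 8, -5, 8, -4]
Stage 4 (SUM): sum[0..0]=-2, sum[0..1]=0, sum[0..2]=-1, sum[0..3]=7, sum[0..4]=2, sum[0..5]=10, sum[0..6]=6 -> [-2, 0, -1, 7, 2, 10, 6]
Stage 5 (DELAY): [0, -2, 0, -1, 7, 2, 10] = [0, -2, 0, -1, 7, 2, 10] -> [0, -2, 0, -1, 7, 2, 10]

Answer: 0 -2 0 -1 7 2 10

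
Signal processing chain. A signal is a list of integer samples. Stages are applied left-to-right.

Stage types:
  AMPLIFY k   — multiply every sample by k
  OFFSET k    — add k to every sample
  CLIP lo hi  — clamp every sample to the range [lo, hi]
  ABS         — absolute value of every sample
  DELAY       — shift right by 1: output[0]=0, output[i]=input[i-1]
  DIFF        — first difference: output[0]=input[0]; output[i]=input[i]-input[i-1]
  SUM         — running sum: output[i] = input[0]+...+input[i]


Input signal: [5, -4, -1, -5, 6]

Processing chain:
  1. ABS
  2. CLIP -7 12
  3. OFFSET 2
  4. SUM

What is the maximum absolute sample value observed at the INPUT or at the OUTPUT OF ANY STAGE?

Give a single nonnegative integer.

Input: [5, -4, -1, -5, 6] (max |s|=6)
Stage 1 (ABS): |5|=5, |-4|=4, |-1|=1, |-5|=5, |6|=6 -> [5, 4, 1, 5, 6] (max |s|=6)
Stage 2 (CLIP -7 12): clip(5,-7,12)=5, clip(4,-7,12)=4, clip(1,-7,12)=1, clip(5,-7,12)=5, clip(6,-7,12)=6 -> [5, 4, 1, 5, 6] (max |s|=6)
Stage 3 (OFFSET 2): 5+2=7, 4+2=6, 1+2=3, 5+2=7, 6+2=8 -> [7, 6, 3, 7, 8] (max |s|=8)
Stage 4 (SUM): sum[0..0]=7, sum[0..1]=13, sum[0..2]=16, sum[0..3]=23, sum[0..4]=31 -> [7, 13, 16, 23, 31] (max |s|=31)
Overall max amplitude: 31

Answer: 31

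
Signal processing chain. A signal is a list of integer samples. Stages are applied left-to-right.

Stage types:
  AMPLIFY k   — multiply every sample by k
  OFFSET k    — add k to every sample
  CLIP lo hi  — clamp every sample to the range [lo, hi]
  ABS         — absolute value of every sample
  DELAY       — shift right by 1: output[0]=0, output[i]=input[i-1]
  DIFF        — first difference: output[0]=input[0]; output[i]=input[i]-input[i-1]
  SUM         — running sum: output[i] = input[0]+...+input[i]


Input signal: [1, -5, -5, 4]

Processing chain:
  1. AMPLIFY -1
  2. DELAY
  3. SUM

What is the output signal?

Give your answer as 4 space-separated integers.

Answer: 0 -1 4 9

Derivation:
Input: [1, -5, -5, 4]
Stage 1 (AMPLIFY -1): 1*-1=-1, -5*-1=5, -5*-1=5, 4*-1=-4 -> [-1, 5, 5, -4]
Stage 2 (DELAY): [0, -1, 5, 5] = [0, -1, 5, 5] -> [0, -1, 5, 5]
Stage 3 (SUM): sum[0..0]=0, sum[0..1]=-1, sum[0..2]=4, sum[0..3]=9 -> [0, -1, 4, 9]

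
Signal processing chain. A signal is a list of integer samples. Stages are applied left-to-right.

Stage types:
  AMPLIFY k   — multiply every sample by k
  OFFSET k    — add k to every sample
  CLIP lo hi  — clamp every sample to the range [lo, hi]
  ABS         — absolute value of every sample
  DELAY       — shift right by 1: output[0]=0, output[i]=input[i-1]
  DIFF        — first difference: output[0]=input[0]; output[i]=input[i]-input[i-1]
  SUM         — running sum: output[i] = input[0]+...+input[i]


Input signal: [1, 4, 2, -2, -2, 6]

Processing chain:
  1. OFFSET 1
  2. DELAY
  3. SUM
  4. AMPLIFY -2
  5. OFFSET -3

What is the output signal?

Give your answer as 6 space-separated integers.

Input: [1, 4, 2, -2, -2, 6]
Stage 1 (OFFSET 1): 1+1=2, 4+1=5, 2+1=3, -2+1=-1, -2+1=-1, 6+1=7 -> [2, 5, 3, -1, -1, 7]
Stage 2 (DELAY): [0, 2, 5, 3, -1, -1] = [0, 2, 5, 3, -1, -1] -> [0, 2, 5, 3, -1, -1]
Stage 3 (SUM): sum[0..0]=0, sum[0..1]=2, sum[0..2]=7, sum[0..3]=10, sum[0..4]=9, sum[0..5]=8 -> [0, 2, 7, 10, 9, 8]
Stage 4 (AMPLIFY -2): 0*-2=0, 2*-2=-4, 7*-2=-14, 10*-2=-20, 9*-2=-18, 8*-2=-16 -> [0, -4, -14, -20, -18, -16]
Stage 5 (OFFSET -3): 0+-3=-3, -4+-3=-7, -14+-3=-17, -20+-3=-23, -18+-3=-21, -16+-3=-19 -> [-3, -7, -17, -23, -21, -19]

Answer: -3 -7 -17 -23 -21 -19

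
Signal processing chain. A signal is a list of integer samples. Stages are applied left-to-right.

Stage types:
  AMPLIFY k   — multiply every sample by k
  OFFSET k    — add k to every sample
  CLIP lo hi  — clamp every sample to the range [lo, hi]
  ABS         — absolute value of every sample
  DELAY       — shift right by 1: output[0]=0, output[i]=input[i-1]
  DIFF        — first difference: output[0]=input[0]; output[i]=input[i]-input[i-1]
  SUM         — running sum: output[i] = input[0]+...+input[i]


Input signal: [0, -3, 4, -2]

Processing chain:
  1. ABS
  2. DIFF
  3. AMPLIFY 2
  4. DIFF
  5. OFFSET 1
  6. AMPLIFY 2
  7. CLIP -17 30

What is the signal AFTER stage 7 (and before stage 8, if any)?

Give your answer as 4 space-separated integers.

Answer: 2 14 -6 -10

Derivation:
Input: [0, -3, 4, -2]
Stage 1 (ABS): |0|=0, |-3|=3, |4|=4, |-2|=2 -> [0, 3, 4, 2]
Stage 2 (DIFF): s[0]=0, 3-0=3, 4-3=1, 2-4=-2 -> [0, 3, 1, -2]
Stage 3 (AMPLIFY 2): 0*2=0, 3*2=6, 1*2=2, -2*2=-4 -> [0, 6, 2, -4]
Stage 4 (DIFF): s[0]=0, 6-0=6, 2-6=-4, -4-2=-6 -> [0, 6, -4, -6]
Stage 5 (OFFSET 1): 0+1=1, 6+1=7, -4+1=-3, -6+1=-5 -> [1, 7, -3, -5]
Stage 6 (AMPLIFY 2): 1*2=2, 7*2=14, -3*2=-6, -5*2=-10 -> [2, 14, -6, -10]
Stage 7 (CLIP -17 30): clip(2,-17,30)=2, clip(14,-17,30)=14, clip(-6,-17,30)=-6, clip(-10,-17,30)=-10 -> [2, 14, -6, -10]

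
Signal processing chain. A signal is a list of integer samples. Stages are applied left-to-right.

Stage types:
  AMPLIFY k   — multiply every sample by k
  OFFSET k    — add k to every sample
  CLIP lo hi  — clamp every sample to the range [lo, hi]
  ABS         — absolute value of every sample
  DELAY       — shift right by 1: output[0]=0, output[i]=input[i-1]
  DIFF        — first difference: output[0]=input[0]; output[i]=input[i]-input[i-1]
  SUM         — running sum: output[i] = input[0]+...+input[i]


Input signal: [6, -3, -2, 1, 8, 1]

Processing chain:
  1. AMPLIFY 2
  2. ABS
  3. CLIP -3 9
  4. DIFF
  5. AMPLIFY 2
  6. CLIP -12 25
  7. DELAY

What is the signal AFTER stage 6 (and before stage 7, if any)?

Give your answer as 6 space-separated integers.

Answer: 18 -6 -4 -4 14 -12

Derivation:
Input: [6, -3, -2, 1, 8, 1]
Stage 1 (AMPLIFY 2): 6*2=12, -3*2=-6, -2*2=-4, 1*2=2, 8*2=16, 1*2=2 -> [12, -6, -4, 2, 16, 2]
Stage 2 (ABS): |12|=12, |-6|=6, |-4|=4, |2|=2, |16|=16, |2|=2 -> [12, 6, 4, 2, 16, 2]
Stage 3 (CLIP -3 9): clip(12,-3,9)=9, clip(6,-3,9)=6, clip(4,-3,9)=4, clip(2,-3,9)=2, clip(16,-3,9)=9, clip(2,-3,9)=2 -> [9, 6, 4, 2, 9, 2]
Stage 4 (DIFF): s[0]=9, 6-9=-3, 4-6=-2, 2-4=-2, 9-2=7, 2-9=-7 -> [9, -3, -2, -2, 7, -7]
Stage 5 (AMPLIFY 2): 9*2=18, -3*2=-6, -2*2=-4, -2*2=-4, 7*2=14, -7*2=-14 -> [18, -6, -4, -4, 14, -14]
Stage 6 (CLIP -12 25): clip(18,-12,25)=18, clip(-6,-12,25)=-6, clip(-4,-12,25)=-4, clip(-4,-12,25)=-4, clip(14,-12,25)=14, clip(-14,-12,25)=-12 -> [18, -6, -4, -4, 14, -12]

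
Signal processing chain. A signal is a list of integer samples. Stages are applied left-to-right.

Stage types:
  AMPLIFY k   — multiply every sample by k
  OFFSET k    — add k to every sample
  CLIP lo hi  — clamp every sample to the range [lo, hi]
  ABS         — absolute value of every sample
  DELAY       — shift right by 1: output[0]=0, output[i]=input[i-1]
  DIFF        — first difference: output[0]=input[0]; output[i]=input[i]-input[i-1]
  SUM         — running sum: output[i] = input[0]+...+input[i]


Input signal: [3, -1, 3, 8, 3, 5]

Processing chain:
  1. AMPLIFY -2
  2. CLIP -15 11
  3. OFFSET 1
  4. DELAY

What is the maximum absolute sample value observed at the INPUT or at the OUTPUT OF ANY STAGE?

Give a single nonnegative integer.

Answer: 16

Derivation:
Input: [3, -1, 3, 8, 3, 5] (max |s|=8)
Stage 1 (AMPLIFY -2): 3*-2=-6, -1*-2=2, 3*-2=-6, 8*-2=-16, 3*-2=-6, 5*-2=-10 -> [-6, 2, -6, -16, -6, -10] (max |s|=16)
Stage 2 (CLIP -15 11): clip(-6,-15,11)=-6, clip(2,-15,11)=2, clip(-6,-15,11)=-6, clip(-16,-15,11)=-15, clip(-6,-15,11)=-6, clip(-10,-15,11)=-10 -> [-6, 2, -6, -15, -6, -10] (max |s|=15)
Stage 3 (OFFSET 1): -6+1=-5, 2+1=3, -6+1=-5, -15+1=-14, -6+1=-5, -10+1=-9 -> [-5, 3, -5, -14, -5, -9] (max |s|=14)
Stage 4 (DELAY): [0, -5, 3, -5, -14, -5] = [0, -5, 3, -5, -14, -5] -> [0, -5, 3, -5, -14, -5] (max |s|=14)
Overall max amplitude: 16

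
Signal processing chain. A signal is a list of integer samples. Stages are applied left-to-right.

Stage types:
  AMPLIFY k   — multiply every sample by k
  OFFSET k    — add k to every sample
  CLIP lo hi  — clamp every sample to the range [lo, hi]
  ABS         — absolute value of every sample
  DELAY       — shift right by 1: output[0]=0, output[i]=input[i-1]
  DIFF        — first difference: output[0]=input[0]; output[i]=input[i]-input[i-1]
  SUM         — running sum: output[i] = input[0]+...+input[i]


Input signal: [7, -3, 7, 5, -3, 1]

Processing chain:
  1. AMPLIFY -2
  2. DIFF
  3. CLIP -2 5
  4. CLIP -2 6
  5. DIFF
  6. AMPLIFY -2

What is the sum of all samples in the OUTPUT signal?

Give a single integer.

Answer: 4

Derivation:
Input: [7, -3, 7, 5, -3, 1]
Stage 1 (AMPLIFY -2): 7*-2=-14, -3*-2=6, 7*-2=-14, 5*-2=-10, -3*-2=6, 1*-2=-2 -> [-14, 6, -14, -10, 6, -2]
Stage 2 (DIFF): s[0]=-14, 6--14=20, -14-6=-20, -10--14=4, 6--10=16, -2-6=-8 -> [-14, 20, -20, 4, 16, -8]
Stage 3 (CLIP -2 5): clip(-14,-2,5)=-2, clip(20,-2,5)=5, clip(-20,-2,5)=-2, clip(4,-2,5)=4, clip(16,-2,5)=5, clip(-8,-2,5)=-2 -> [-2, 5, -2, 4, 5, -2]
Stage 4 (CLIP -2 6): clip(-2,-2,6)=-2, clip(5,-2,6)=5, clip(-2,-2,6)=-2, clip(4,-2,6)=4, clip(5,-2,6)=5, clip(-2,-2,6)=-2 -> [-2, 5, -2, 4, 5, -2]
Stage 5 (DIFF): s[0]=-2, 5--2=7, -2-5=-7, 4--2=6, 5-4=1, -2-5=-7 -> [-2, 7, -7, 6, 1, -7]
Stage 6 (AMPLIFY -2): -2*-2=4, 7*-2=-14, -7*-2=14, 6*-2=-12, 1*-2=-2, -7*-2=14 -> [4, -14, 14, -12, -2, 14]
Output sum: 4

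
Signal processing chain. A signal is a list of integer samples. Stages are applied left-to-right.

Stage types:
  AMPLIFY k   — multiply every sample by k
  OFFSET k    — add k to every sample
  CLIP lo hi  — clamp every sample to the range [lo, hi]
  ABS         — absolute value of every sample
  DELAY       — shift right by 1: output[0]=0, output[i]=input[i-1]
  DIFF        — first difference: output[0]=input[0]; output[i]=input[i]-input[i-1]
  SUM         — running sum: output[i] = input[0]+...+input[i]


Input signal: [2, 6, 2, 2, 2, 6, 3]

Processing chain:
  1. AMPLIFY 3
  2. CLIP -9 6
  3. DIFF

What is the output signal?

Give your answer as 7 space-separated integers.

Answer: 6 0 0 0 0 0 0

Derivation:
Input: [2, 6, 2, 2, 2, 6, 3]
Stage 1 (AMPLIFY 3): 2*3=6, 6*3=18, 2*3=6, 2*3=6, 2*3=6, 6*3=18, 3*3=9 -> [6, 18, 6, 6, 6, 18, 9]
Stage 2 (CLIP -9 6): clip(6,-9,6)=6, clip(18,-9,6)=6, clip(6,-9,6)=6, clip(6,-9,6)=6, clip(6,-9,6)=6, clip(18,-9,6)=6, clip(9,-9,6)=6 -> [6, 6, 6, 6, 6, 6, 6]
Stage 3 (DIFF): s[0]=6, 6-6=0, 6-6=0, 6-6=0, 6-6=0, 6-6=0, 6-6=0 -> [6, 0, 0, 0, 0, 0, 0]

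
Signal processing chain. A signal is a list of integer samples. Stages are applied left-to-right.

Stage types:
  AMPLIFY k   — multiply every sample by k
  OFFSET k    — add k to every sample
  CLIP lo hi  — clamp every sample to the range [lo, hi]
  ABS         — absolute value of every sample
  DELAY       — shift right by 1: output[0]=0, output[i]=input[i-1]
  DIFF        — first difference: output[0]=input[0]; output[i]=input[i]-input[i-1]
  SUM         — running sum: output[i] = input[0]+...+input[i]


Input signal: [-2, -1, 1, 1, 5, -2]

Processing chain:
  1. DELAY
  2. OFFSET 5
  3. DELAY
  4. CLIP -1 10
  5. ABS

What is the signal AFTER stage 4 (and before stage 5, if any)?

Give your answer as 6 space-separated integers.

Answer: 0 5 3 4 6 6

Derivation:
Input: [-2, -1, 1, 1, 5, -2]
Stage 1 (DELAY): [0, -2, -1, 1, 1, 5] = [0, -2, -1, 1, 1, 5] -> [0, -2, -1, 1, 1, 5]
Stage 2 (OFFSET 5): 0+5=5, -2+5=3, -1+5=4, 1+5=6, 1+5=6, 5+5=10 -> [5, 3, 4, 6, 6, 10]
Stage 3 (DELAY): [0, 5, 3, 4, 6, 6] = [0, 5, 3, 4, 6, 6] -> [0, 5, 3, 4, 6, 6]
Stage 4 (CLIP -1 10): clip(0,-1,10)=0, clip(5,-1,10)=5, clip(3,-1,10)=3, clip(4,-1,10)=4, clip(6,-1,10)=6, clip(6,-1,10)=6 -> [0, 5, 3, 4, 6, 6]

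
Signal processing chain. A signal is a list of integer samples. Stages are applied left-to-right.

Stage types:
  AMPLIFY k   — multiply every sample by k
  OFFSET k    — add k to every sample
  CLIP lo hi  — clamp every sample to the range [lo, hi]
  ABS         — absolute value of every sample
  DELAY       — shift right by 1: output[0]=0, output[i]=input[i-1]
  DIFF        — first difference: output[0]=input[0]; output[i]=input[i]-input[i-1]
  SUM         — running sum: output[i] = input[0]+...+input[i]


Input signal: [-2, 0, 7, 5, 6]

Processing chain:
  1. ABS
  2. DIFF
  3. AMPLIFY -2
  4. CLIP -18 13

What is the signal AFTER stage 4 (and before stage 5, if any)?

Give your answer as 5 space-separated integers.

Input: [-2, 0, 7, 5, 6]
Stage 1 (ABS): |-2|=2, |0|=0, |7|=7, |5|=5, |6|=6 -> [2, 0, 7, 5, 6]
Stage 2 (DIFF): s[0]=2, 0-2=-2, 7-0=7, 5-7=-2, 6-5=1 -> [2, -2, 7, -2, 1]
Stage 3 (AMPLIFY -2): 2*-2=-4, -2*-2=4, 7*-2=-14, -2*-2=4, 1*-2=-2 -> [-4, 4, -14, 4, -2]
Stage 4 (CLIP -18 13): clip(-4,-18,13)=-4, clip(4,-18,13)=4, clip(-14,-18,13)=-14, clip(4,-18,13)=4, clip(-2,-18,13)=-2 -> [-4, 4, -14, 4, -2]

Answer: -4 4 -14 4 -2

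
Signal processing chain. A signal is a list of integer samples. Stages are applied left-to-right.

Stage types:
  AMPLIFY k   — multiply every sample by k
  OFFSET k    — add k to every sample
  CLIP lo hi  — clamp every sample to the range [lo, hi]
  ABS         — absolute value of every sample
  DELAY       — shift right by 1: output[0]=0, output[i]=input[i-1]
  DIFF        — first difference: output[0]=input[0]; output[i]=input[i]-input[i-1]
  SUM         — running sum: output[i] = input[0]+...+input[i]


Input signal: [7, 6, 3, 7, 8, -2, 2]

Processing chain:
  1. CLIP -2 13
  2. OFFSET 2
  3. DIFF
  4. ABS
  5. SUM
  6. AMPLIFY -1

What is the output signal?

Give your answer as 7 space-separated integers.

Answer: -9 -10 -13 -17 -18 -28 -32

Derivation:
Input: [7, 6, 3, 7, 8, -2, 2]
Stage 1 (CLIP -2 13): clip(7,-2,13)=7, clip(6,-2,13)=6, clip(3,-2,13)=3, clip(7,-2,13)=7, clip(8,-2,13)=8, clip(-2,-2,13)=-2, clip(2,-2,13)=2 -> [7, 6, 3, 7, 8, -2, 2]
Stage 2 (OFFSET 2): 7+2=9, 6+2=8, 3+2=5, 7+2=9, 8+2=10, -2+2=0, 2+2=4 -> [9, 8, 5, 9, 10, 0, 4]
Stage 3 (DIFF): s[0]=9, 8-9=-1, 5-8=-3, 9-5=4, 10-9=1, 0-10=-10, 4-0=4 -> [9, -1, -3, 4, 1, -10, 4]
Stage 4 (ABS): |9|=9, |-1|=1, |-3|=3, |4|=4, |1|=1, |-10|=10, |4|=4 -> [9, 1, 3, 4, 1, 10, 4]
Stage 5 (SUM): sum[0..0]=9, sum[0..1]=10, sum[0..2]=13, sum[0..3]=17, sum[0..4]=18, sum[0..5]=28, sum[0..6]=32 -> [9, 10, 13, 17, 18, 28, 32]
Stage 6 (AMPLIFY -1): 9*-1=-9, 10*-1=-10, 13*-1=-13, 17*-1=-17, 18*-1=-18, 28*-1=-28, 32*-1=-32 -> [-9, -10, -13, -17, -18, -28, -32]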